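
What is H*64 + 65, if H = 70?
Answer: 4545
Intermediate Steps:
H*64 + 65 = 70*64 + 65 = 4480 + 65 = 4545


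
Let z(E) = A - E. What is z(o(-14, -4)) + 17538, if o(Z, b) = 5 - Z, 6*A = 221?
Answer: 105335/6 ≈ 17556.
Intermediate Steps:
A = 221/6 (A = (1/6)*221 = 221/6 ≈ 36.833)
z(E) = 221/6 - E
z(o(-14, -4)) + 17538 = (221/6 - (5 - 1*(-14))) + 17538 = (221/6 - (5 + 14)) + 17538 = (221/6 - 1*19) + 17538 = (221/6 - 19) + 17538 = 107/6 + 17538 = 105335/6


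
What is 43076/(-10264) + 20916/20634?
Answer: -28089515/8824474 ≈ -3.1831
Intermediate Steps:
43076/(-10264) + 20916/20634 = 43076*(-1/10264) + 20916*(1/20634) = -10769/2566 + 3486/3439 = -28089515/8824474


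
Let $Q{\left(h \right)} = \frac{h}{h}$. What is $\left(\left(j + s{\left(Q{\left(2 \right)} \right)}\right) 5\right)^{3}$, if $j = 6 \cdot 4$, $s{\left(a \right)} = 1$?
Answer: $1953125$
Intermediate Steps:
$Q{\left(h \right)} = 1$
$j = 24$
$\left(\left(j + s{\left(Q{\left(2 \right)} \right)}\right) 5\right)^{3} = \left(\left(24 + 1\right) 5\right)^{3} = \left(25 \cdot 5\right)^{3} = 125^{3} = 1953125$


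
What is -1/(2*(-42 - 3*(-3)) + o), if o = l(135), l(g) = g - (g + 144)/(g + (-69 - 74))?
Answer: -8/831 ≈ -0.0096270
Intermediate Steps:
l(g) = g - (144 + g)/(-143 + g) (l(g) = g - (144 + g)/(g - 143) = g - (144 + g)/(-143 + g))
o = 1359/8 (o = (-144 + 135² - 144*135)/(-143 + 135) = (-144 + 18225 - 19440)/(-8) = -⅛*(-1359) = 1359/8 ≈ 169.88)
-1/(2*(-42 - 3*(-3)) + o) = -1/(2*(-42 - 3*(-3)) + 1359/8) = -1/(2*(-42 + 9) + 1359/8) = -1/(2*(-33) + 1359/8) = -1/(-66 + 1359/8) = -1/831/8 = -1*8/831 = -8/831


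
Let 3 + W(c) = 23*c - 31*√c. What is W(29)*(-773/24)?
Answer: -64159/3 + 23963*√29/24 ≈ -16009.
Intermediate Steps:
W(c) = -3 - 31*√c + 23*c (W(c) = -3 + (23*c - 31*√c) = -3 + (-31*√c + 23*c) = -3 - 31*√c + 23*c)
W(29)*(-773/24) = (-3 - 31*√29 + 23*29)*(-773/24) = (-3 - 31*√29 + 667)*(-773*1/24) = (664 - 31*√29)*(-773/24) = -64159/3 + 23963*√29/24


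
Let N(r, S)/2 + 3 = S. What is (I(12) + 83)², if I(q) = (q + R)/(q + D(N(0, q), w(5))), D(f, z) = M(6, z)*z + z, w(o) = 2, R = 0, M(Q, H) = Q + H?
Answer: 173889/25 ≈ 6955.6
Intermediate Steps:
M(Q, H) = H + Q
N(r, S) = -6 + 2*S
D(f, z) = z + z*(6 + z) (D(f, z) = (z + 6)*z + z = (6 + z)*z + z = z*(6 + z) + z = z + z*(6 + z))
I(q) = q/(18 + q) (I(q) = (q + 0)/(q + 2*(7 + 2)) = q/(q + 2*9) = q/(q + 18) = q/(18 + q))
(I(12) + 83)² = (12/(18 + 12) + 83)² = (12/30 + 83)² = (12*(1/30) + 83)² = (⅖ + 83)² = (417/5)² = 173889/25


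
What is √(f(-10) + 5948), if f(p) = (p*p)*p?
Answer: 2*√1237 ≈ 70.342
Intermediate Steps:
f(p) = p³ (f(p) = p²*p = p³)
√(f(-10) + 5948) = √((-10)³ + 5948) = √(-1000 + 5948) = √4948 = 2*√1237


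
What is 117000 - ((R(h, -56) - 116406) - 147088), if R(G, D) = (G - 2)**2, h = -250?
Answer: 316990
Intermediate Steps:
R(G, D) = (-2 + G)**2
117000 - ((R(h, -56) - 116406) - 147088) = 117000 - (((-2 - 250)**2 - 116406) - 147088) = 117000 - (((-252)**2 - 116406) - 147088) = 117000 - ((63504 - 116406) - 147088) = 117000 - (-52902 - 147088) = 117000 - 1*(-199990) = 117000 + 199990 = 316990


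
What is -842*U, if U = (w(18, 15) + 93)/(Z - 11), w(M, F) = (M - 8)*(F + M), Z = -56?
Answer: 356166/67 ≈ 5315.9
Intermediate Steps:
w(M, F) = (-8 + M)*(F + M)
U = -423/67 (U = ((18**2 - 8*15 - 8*18 + 15*18) + 93)/(-56 - 11) = ((324 - 120 - 144 + 270) + 93)/(-67) = (330 + 93)*(-1/67) = 423*(-1/67) = -423/67 ≈ -6.3134)
-842*U = -842*(-423/67) = 356166/67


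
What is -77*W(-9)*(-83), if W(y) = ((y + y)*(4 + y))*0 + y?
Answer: -57519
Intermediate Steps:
W(y) = y (W(y) = ((2*y)*(4 + y))*0 + y = (2*y*(4 + y))*0 + y = 0 + y = y)
-77*W(-9)*(-83) = -77*(-9)*(-83) = 693*(-83) = -57519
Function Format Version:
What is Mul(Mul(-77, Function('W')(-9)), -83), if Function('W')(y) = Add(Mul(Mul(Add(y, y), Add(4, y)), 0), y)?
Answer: -57519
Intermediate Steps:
Function('W')(y) = y (Function('W')(y) = Add(Mul(Mul(Mul(2, y), Add(4, y)), 0), y) = Add(Mul(Mul(2, y, Add(4, y)), 0), y) = Add(0, y) = y)
Mul(Mul(-77, Function('W')(-9)), -83) = Mul(Mul(-77, -9), -83) = Mul(693, -83) = -57519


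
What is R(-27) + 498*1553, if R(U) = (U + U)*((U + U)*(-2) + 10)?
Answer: 767022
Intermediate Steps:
R(U) = 2*U*(10 - 4*U) (R(U) = (2*U)*((2*U)*(-2) + 10) = (2*U)*(-4*U + 10) = (2*U)*(10 - 4*U) = 2*U*(10 - 4*U))
R(-27) + 498*1553 = 4*(-27)*(5 - 2*(-27)) + 498*1553 = 4*(-27)*(5 + 54) + 773394 = 4*(-27)*59 + 773394 = -6372 + 773394 = 767022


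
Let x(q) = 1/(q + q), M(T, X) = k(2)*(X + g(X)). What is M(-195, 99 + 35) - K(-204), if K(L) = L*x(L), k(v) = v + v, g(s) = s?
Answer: 2143/2 ≈ 1071.5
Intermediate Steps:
k(v) = 2*v
M(T, X) = 8*X (M(T, X) = (2*2)*(X + X) = 4*(2*X) = 8*X)
x(q) = 1/(2*q)
K(L) = 1/2 (K(L) = L*(1/(2*L)) = 1/2)
M(-195, 99 + 35) - K(-204) = 8*(99 + 35) - 1*1/2 = 8*134 - 1/2 = 1072 - 1/2 = 2143/2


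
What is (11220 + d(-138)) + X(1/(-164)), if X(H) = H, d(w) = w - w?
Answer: 1840079/164 ≈ 11220.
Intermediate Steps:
d(w) = 0
(11220 + d(-138)) + X(1/(-164)) = (11220 + 0) + 1/(-164) = 11220 - 1/164 = 1840079/164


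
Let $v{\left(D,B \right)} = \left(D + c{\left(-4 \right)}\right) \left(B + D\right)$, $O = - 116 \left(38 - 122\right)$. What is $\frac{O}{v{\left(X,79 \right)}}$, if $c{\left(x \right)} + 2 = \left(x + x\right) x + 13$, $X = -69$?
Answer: $- \frac{2436}{65} \approx -37.477$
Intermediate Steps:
$c{\left(x \right)} = 11 + 2 x^{2}$ ($c{\left(x \right)} = -2 + \left(\left(x + x\right) x + 13\right) = -2 + \left(2 x x + 13\right) = -2 + \left(2 x^{2} + 13\right) = -2 + \left(13 + 2 x^{2}\right) = 11 + 2 x^{2}$)
$O = 9744$ ($O = \left(-116\right) \left(-84\right) = 9744$)
$v{\left(D,B \right)} = \left(43 + D\right) \left(B + D\right)$ ($v{\left(D,B \right)} = \left(D + \left(11 + 2 \left(-4\right)^{2}\right)\right) \left(B + D\right) = \left(D + \left(11 + 2 \cdot 16\right)\right) \left(B + D\right) = \left(D + \left(11 + 32\right)\right) \left(B + D\right) = \left(D + 43\right) \left(B + D\right) = \left(43 + D\right) \left(B + D\right)$)
$\frac{O}{v{\left(X,79 \right)}} = \frac{9744}{\left(-69\right)^{2} + 43 \cdot 79 + 43 \left(-69\right) + 79 \left(-69\right)} = \frac{9744}{4761 + 3397 - 2967 - 5451} = \frac{9744}{-260} = 9744 \left(- \frac{1}{260}\right) = - \frac{2436}{65}$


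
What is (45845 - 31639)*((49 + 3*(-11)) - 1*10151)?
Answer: -143977810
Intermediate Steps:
(45845 - 31639)*((49 + 3*(-11)) - 1*10151) = 14206*((49 - 33) - 10151) = 14206*(16 - 10151) = 14206*(-10135) = -143977810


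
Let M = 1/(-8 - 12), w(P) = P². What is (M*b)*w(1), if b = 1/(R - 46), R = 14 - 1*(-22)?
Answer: 1/200 ≈ 0.0050000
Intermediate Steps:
R = 36 (R = 14 + 22 = 36)
b = -⅒ (b = 1/(36 - 46) = 1/(-10) = -⅒ ≈ -0.10000)
M = -1/20 (M = 1/(-20) = -1/20 ≈ -0.050000)
(M*b)*w(1) = -1/20*(-⅒)*1² = (1/200)*1 = 1/200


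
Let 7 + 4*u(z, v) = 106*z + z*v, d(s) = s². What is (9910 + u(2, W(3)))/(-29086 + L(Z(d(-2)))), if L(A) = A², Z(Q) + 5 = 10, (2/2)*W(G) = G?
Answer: -39851/116244 ≈ -0.34282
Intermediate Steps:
W(G) = G
u(z, v) = -7/4 + 53*z/2 + v*z/4 (u(z, v) = -7/4 + (106*z + z*v)/4 = -7/4 + (106*z + v*z)/4 = -7/4 + (53*z/2 + v*z/4) = -7/4 + 53*z/2 + v*z/4)
Z(Q) = 5 (Z(Q) = -5 + 10 = 5)
(9910 + u(2, W(3)))/(-29086 + L(Z(d(-2)))) = (9910 + (-7/4 + (53/2)*2 + (¼)*3*2))/(-29086 + 5²) = (9910 + (-7/4 + 53 + 3/2))/(-29086 + 25) = (9910 + 211/4)/(-29061) = (39851/4)*(-1/29061) = -39851/116244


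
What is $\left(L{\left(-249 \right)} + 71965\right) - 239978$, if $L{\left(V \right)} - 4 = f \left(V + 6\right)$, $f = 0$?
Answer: $-168009$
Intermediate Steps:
$L{\left(V \right)} = 4$ ($L{\left(V \right)} = 4 + 0 \left(V + 6\right) = 4 + 0 \left(6 + V\right) = 4 + 0 = 4$)
$\left(L{\left(-249 \right)} + 71965\right) - 239978 = \left(4 + 71965\right) - 239978 = 71969 - 239978 = -168009$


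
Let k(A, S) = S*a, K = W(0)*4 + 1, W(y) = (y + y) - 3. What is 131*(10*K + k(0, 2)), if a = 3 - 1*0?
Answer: -13624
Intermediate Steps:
W(y) = -3 + 2*y (W(y) = 2*y - 3 = -3 + 2*y)
a = 3 (a = 3 + 0 = 3)
K = -11 (K = (-3 + 2*0)*4 + 1 = (-3 + 0)*4 + 1 = -3*4 + 1 = -12 + 1 = -11)
k(A, S) = 3*S (k(A, S) = S*3 = 3*S)
131*(10*K + k(0, 2)) = 131*(10*(-11) + 3*2) = 131*(-110 + 6) = 131*(-104) = -13624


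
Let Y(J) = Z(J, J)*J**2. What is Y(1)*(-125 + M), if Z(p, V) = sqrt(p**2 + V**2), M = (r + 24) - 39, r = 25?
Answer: -115*sqrt(2) ≈ -162.63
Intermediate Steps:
M = 10 (M = (25 + 24) - 39 = 49 - 39 = 10)
Z(p, V) = sqrt(V**2 + p**2)
Y(J) = sqrt(2)*J**2*sqrt(J**2) (Y(J) = sqrt(J**2 + J**2)*J**2 = sqrt(2*J**2)*J**2 = (sqrt(2)*sqrt(J**2))*J**2 = sqrt(2)*J**2*sqrt(J**2))
Y(1)*(-125 + M) = (sqrt(2)*1**2*sqrt(1**2))*(-125 + 10) = (sqrt(2)*1*sqrt(1))*(-115) = (sqrt(2)*1*1)*(-115) = sqrt(2)*(-115) = -115*sqrt(2)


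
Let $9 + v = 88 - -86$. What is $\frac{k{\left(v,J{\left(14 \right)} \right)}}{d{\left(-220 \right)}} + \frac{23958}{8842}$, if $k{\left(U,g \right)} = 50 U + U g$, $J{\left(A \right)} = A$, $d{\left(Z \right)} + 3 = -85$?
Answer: $- \frac{518541}{4421} \approx -117.29$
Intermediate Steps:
$v = 165$ ($v = -9 + \left(88 - -86\right) = -9 + \left(88 + 86\right) = -9 + 174 = 165$)
$d{\left(Z \right)} = -88$ ($d{\left(Z \right)} = -3 - 85 = -88$)
$\frac{k{\left(v,J{\left(14 \right)} \right)}}{d{\left(-220 \right)}} + \frac{23958}{8842} = \frac{165 \left(50 + 14\right)}{-88} + \frac{23958}{8842} = 165 \cdot 64 \left(- \frac{1}{88}\right) + 23958 \cdot \frac{1}{8842} = 10560 \left(- \frac{1}{88}\right) + \frac{11979}{4421} = -120 + \frac{11979}{4421} = - \frac{518541}{4421}$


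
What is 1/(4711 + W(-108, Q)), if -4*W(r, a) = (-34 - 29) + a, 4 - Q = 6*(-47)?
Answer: 4/18621 ≈ 0.00021481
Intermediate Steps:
Q = 286 (Q = 4 - 6*(-47) = 4 - 1*(-282) = 4 + 282 = 286)
W(r, a) = 63/4 - a/4 (W(r, a) = -((-34 - 29) + a)/4 = -(-63 + a)/4 = 63/4 - a/4)
1/(4711 + W(-108, Q)) = 1/(4711 + (63/4 - ¼*286)) = 1/(4711 + (63/4 - 143/2)) = 1/(4711 - 223/4) = 1/(18621/4) = 4/18621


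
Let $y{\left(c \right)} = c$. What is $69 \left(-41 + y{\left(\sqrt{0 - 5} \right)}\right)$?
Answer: $-2829 + 69 i \sqrt{5} \approx -2829.0 + 154.29 i$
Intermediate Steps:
$69 \left(-41 + y{\left(\sqrt{0 - 5} \right)}\right) = 69 \left(-41 + \sqrt{0 - 5}\right) = 69 \left(-41 + \sqrt{-5}\right) = 69 \left(-41 + i \sqrt{5}\right) = -2829 + 69 i \sqrt{5}$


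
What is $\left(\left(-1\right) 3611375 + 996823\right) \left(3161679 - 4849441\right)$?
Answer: $4412741512624$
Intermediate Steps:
$\left(\left(-1\right) 3611375 + 996823\right) \left(3161679 - 4849441\right) = \left(-3611375 + 996823\right) \left(-1687762\right) = \left(-2614552\right) \left(-1687762\right) = 4412741512624$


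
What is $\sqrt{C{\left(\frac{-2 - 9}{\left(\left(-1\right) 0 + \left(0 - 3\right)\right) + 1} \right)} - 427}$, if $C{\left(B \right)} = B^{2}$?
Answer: $\frac{23 i \sqrt{3}}{2} \approx 19.919 i$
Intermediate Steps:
$\sqrt{C{\left(\frac{-2 - 9}{\left(\left(-1\right) 0 + \left(0 - 3\right)\right) + 1} \right)} - 427} = \sqrt{\left(\frac{-2 - 9}{\left(\left(-1\right) 0 + \left(0 - 3\right)\right) + 1}\right)^{2} - 427} = \sqrt{\left(- \frac{11}{\left(0 - 3\right) + 1}\right)^{2} - 427} = \sqrt{\left(- \frac{11}{-3 + 1}\right)^{2} - 427} = \sqrt{\left(- \frac{11}{-2}\right)^{2} - 427} = \sqrt{\left(\left(-11\right) \left(- \frac{1}{2}\right)\right)^{2} - 427} = \sqrt{\left(\frac{11}{2}\right)^{2} - 427} = \sqrt{\frac{121}{4} - 427} = \sqrt{- \frac{1587}{4}} = \frac{23 i \sqrt{3}}{2}$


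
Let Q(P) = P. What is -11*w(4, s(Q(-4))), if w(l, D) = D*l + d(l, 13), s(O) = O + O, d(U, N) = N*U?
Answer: -220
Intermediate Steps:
s(O) = 2*O
w(l, D) = 13*l + D*l (w(l, D) = D*l + 13*l = 13*l + D*l)
-11*w(4, s(Q(-4))) = -44*(13 + 2*(-4)) = -44*(13 - 8) = -44*5 = -11*20 = -220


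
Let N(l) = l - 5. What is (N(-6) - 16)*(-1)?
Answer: 27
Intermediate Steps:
N(l) = -5 + l
(N(-6) - 16)*(-1) = ((-5 - 6) - 16)*(-1) = (-11 - 16)*(-1) = -27*(-1) = 27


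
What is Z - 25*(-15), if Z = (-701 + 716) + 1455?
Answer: 1845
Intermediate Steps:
Z = 1470 (Z = 15 + 1455 = 1470)
Z - 25*(-15) = 1470 - 25*(-15) = 1470 - 1*(-375) = 1470 + 375 = 1845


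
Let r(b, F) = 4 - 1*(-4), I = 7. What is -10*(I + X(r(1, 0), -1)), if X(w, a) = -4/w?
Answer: -65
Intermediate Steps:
r(b, F) = 8 (r(b, F) = 4 + 4 = 8)
-10*(I + X(r(1, 0), -1)) = -10*(7 - 4/8) = -10*(7 - 4*1/8) = -10*(7 - 1/2) = -10*13/2 = -65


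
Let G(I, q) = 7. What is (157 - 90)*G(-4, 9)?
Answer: 469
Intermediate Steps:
(157 - 90)*G(-4, 9) = (157 - 90)*7 = 67*7 = 469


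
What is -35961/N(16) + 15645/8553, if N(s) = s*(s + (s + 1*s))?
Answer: -32839897/729856 ≈ -44.995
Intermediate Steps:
N(s) = 3*s² (N(s) = s*(s + (s + s)) = s*(s + 2*s) = s*(3*s) = 3*s²)
-35961/N(16) + 15645/8553 = -35961/(3*16²) + 15645/8553 = -35961/(3*256) + 15645*(1/8553) = -35961/768 + 5215/2851 = -35961*1/768 + 5215/2851 = -11987/256 + 5215/2851 = -32839897/729856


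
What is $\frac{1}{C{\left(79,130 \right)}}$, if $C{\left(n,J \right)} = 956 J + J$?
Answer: $\frac{1}{124410} \approx 8.0379 \cdot 10^{-6}$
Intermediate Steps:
$C{\left(n,J \right)} = 957 J$
$\frac{1}{C{\left(79,130 \right)}} = \frac{1}{957 \cdot 130} = \frac{1}{124410}$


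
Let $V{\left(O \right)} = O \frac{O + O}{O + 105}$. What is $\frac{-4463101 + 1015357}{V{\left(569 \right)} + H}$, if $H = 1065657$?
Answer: $- \frac{580944864}{179725085} \approx -3.2324$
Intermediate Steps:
$V{\left(O \right)} = \frac{2 O^{2}}{105 + O}$ ($V{\left(O \right)} = O \frac{2 O}{105 + O} = \frac{2 O^{2}}{105 + O}$)
$\frac{-4463101 + 1015357}{V{\left(569 \right)} + H} = \frac{-4463101 + 1015357}{\frac{2 \cdot 569^{2}}{105 + 569} + 1065657} = - \frac{3447744}{2 \cdot 323761 \cdot \frac{1}{674} + 1065657} = - \frac{3447744}{\frac{323761}{337} + 1065657} = - \frac{3447744}{\frac{359450170}{337}} = \left(-3447744\right) \frac{337}{359450170} = - \frac{580944864}{179725085}$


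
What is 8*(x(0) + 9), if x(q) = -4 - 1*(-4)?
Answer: 72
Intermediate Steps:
x(q) = 0 (x(q) = -4 + 4 = 0)
8*(x(0) + 9) = 8*(0 + 9) = 8*9 = 72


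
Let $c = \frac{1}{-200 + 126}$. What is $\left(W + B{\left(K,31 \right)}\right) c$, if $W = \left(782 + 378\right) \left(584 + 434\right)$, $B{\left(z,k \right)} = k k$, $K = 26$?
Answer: $- \frac{1181841}{74} \approx -15971.0$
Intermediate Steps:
$c = - \frac{1}{74}$ ($c = \frac{1}{-74} = - \frac{1}{74} \approx -0.013514$)
$B{\left(z,k \right)} = k^{2}$
$W = 1180880$ ($W = 1160 \cdot 1018 = 1180880$)
$\left(W + B{\left(K,31 \right)}\right) c = \left(1180880 + 31^{2}\right) \left(- \frac{1}{74}\right) = \left(1180880 + 961\right) \left(- \frac{1}{74}\right) = 1181841 \left(- \frac{1}{74}\right) = - \frac{1181841}{74}$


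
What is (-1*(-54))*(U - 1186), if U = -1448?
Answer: -142236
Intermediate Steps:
(-1*(-54))*(U - 1186) = (-1*(-54))*(-1448 - 1186) = 54*(-2634) = -142236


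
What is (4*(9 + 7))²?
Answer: 4096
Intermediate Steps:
(4*(9 + 7))² = (4*16)² = 64² = 4096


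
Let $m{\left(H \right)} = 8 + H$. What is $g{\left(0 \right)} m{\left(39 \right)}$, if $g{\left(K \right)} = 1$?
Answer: $47$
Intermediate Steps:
$g{\left(0 \right)} m{\left(39 \right)} = 1 \left(8 + 39\right) = 1 \cdot 47 = 47$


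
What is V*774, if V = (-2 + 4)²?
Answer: 3096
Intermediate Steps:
V = 4 (V = 2² = 4)
V*774 = 4*774 = 3096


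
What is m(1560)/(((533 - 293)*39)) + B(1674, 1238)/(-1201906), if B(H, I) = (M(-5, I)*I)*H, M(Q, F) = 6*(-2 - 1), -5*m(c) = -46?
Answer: 436463789119/14062300200 ≈ 31.038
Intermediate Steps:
m(c) = 46/5 (m(c) = -⅕*(-46) = 46/5)
M(Q, F) = -18 (M(Q, F) = 6*(-3) = -18)
B(H, I) = -18*H*I (B(H, I) = (-18*I)*H = -18*H*I)
m(1560)/(((533 - 293)*39)) + B(1674, 1238)/(-1201906) = 46/(5*(((533 - 293)*39))) - 18*1674*1238/(-1201906) = 46/(5*((240*39))) - 37303416*(-1/1201906) = (46/5)/9360 + 18651708/600953 = (46/5)*(1/9360) + 18651708/600953 = 23/23400 + 18651708/600953 = 436463789119/14062300200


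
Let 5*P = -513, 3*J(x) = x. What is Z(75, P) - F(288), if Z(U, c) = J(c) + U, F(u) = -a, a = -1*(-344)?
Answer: 1924/5 ≈ 384.80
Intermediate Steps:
J(x) = x/3
a = 344
P = -513/5 (P = (⅕)*(-513) = -513/5 ≈ -102.60)
F(u) = -344 (F(u) = -1*344 = -344)
Z(U, c) = U + c/3 (Z(U, c) = c/3 + U = U + c/3)
Z(75, P) - F(288) = (75 + (⅓)*(-513/5)) - 1*(-344) = (75 - 171/5) + 344 = 204/5 + 344 = 1924/5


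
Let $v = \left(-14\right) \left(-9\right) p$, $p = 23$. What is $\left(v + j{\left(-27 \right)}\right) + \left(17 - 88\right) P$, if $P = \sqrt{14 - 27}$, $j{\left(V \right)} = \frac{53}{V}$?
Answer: $\frac{78193}{27} - 71 i \sqrt{13} \approx 2896.0 - 255.99 i$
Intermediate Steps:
$v = 2898$ ($v = \left(-14\right) \left(-9\right) 23 = 126 \cdot 23 = 2898$)
$P = i \sqrt{13}$ ($P = \sqrt{-13} = i \sqrt{13} \approx 3.6056 i$)
$\left(v + j{\left(-27 \right)}\right) + \left(17 - 88\right) P = \left(2898 + \frac{53}{-27}\right) + \left(17 - 88\right) i \sqrt{13} = \left(2898 + 53 \left(- \frac{1}{27}\right)\right) - 71 i \sqrt{13} = \left(2898 - \frac{53}{27}\right) - 71 i \sqrt{13} = \frac{78193}{27} - 71 i \sqrt{13}$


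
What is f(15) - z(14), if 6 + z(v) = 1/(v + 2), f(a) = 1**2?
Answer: 111/16 ≈ 6.9375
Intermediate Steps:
f(a) = 1
z(v) = -6 + 1/(2 + v) (z(v) = -6 + 1/(v + 2) = -6 + 1/(2 + v))
f(15) - z(14) = 1 - (-11 - 6*14)/(2 + 14) = 1 - (-11 - 84)/16 = 1 - (-95)/16 = 1 - 1*(-95/16) = 1 + 95/16 = 111/16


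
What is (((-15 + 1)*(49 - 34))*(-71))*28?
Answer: 417480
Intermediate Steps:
(((-15 + 1)*(49 - 34))*(-71))*28 = (-14*15*(-71))*28 = -210*(-71)*28 = 14910*28 = 417480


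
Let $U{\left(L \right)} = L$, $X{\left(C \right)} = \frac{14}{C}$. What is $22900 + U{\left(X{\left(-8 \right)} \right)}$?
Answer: $\frac{91593}{4} \approx 22898.0$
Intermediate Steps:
$22900 + U{\left(X{\left(-8 \right)} \right)} = 22900 + \frac{14}{-8} = 22900 + 14 \left(- \frac{1}{8}\right) = 22900 - \frac{7}{4} = \frac{91593}{4}$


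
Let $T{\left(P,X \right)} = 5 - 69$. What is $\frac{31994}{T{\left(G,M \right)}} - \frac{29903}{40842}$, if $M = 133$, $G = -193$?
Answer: $- \frac{327153185}{653472} \approx -500.64$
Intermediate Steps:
$T{\left(P,X \right)} = -64$ ($T{\left(P,X \right)} = 5 - 69 = -64$)
$\frac{31994}{T{\left(G,M \right)}} - \frac{29903}{40842} = \frac{31994}{-64} - \frac{29903}{40842} = 31994 \left(- \frac{1}{64}\right) - \frac{29903}{40842} = - \frac{15997}{32} - \frac{29903}{40842} = - \frac{327153185}{653472}$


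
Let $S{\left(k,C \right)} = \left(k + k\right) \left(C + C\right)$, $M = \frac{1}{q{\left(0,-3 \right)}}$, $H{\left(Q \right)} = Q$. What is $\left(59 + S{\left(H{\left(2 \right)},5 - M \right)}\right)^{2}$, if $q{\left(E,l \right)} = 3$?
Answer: $\frac{83521}{9} \approx 9280.1$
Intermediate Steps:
$M = \frac{1}{3} \approx 0.33333$
$S{\left(k,C \right)} = 4 C k$ ($S{\left(k,C \right)} = 2 k 2 C = 4 C k$)
$\left(59 + S{\left(H{\left(2 \right)},5 - M \right)}\right)^{2} = \left(59 + 4 \left(5 - \frac{1}{3}\right) 2\right)^{2} = \left(59 + 4 \cdot \frac{14}{3} \cdot 2\right)^{2} = \left(59 + \frac{112}{3}\right)^{2} = \left(\frac{289}{3}\right)^{2} = \frac{83521}{9}$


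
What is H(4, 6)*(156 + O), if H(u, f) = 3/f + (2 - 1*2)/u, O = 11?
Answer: 167/2 ≈ 83.500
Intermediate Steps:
H(u, f) = 3/f (H(u, f) = 3/f + (2 - 2)/u = 3/f + 0/u = 3/f + 0 = 3/f)
H(4, 6)*(156 + O) = (3/6)*(156 + 11) = (3*(⅙))*167 = (½)*167 = 167/2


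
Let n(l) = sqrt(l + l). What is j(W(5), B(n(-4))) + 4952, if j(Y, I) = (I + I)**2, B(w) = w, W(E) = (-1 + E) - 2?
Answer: 4920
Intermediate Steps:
n(l) = sqrt(2)*sqrt(l) (n(l) = sqrt(2*l) = sqrt(2)*sqrt(l))
W(E) = -3 + E
j(Y, I) = 4*I**2 (j(Y, I) = (2*I)**2 = 4*I**2)
j(W(5), B(n(-4))) + 4952 = 4*(sqrt(2)*sqrt(-4))**2 + 4952 = 4*(sqrt(2)*(2*I))**2 + 4952 = 4*(2*I*sqrt(2))**2 + 4952 = 4*(-8) + 4952 = -32 + 4952 = 4920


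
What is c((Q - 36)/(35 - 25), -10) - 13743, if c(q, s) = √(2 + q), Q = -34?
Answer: -13743 + I*√5 ≈ -13743.0 + 2.2361*I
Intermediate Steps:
c((Q - 36)/(35 - 25), -10) - 13743 = √(2 + (-34 - 36)/(35 - 25)) - 13743 = √(2 - 70/10) - 13743 = √(2 - 70*⅒) - 13743 = √(2 - 7) - 13743 = √(-5) - 13743 = I*√5 - 13743 = -13743 + I*√5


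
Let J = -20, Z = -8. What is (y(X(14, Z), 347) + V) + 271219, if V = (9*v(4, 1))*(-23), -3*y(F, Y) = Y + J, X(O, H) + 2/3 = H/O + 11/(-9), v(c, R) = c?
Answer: 270282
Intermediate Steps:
X(O, H) = -17/9 + H/O (X(O, H) = -⅔ + (H/O + 11/(-9)) = -⅔ + (H/O + 11*(-⅑)) = -⅔ + (H/O - 11/9) = -⅔ + (-11/9 + H/O) = -17/9 + H/O)
y(F, Y) = 20/3 - Y/3 (y(F, Y) = -(Y - 20)/3 = -(-20 + Y)/3 = 20/3 - Y/3)
V = -828 (V = (9*4)*(-23) = 36*(-23) = -828)
(y(X(14, Z), 347) + V) + 271219 = ((20/3 - ⅓*347) - 828) + 271219 = ((20/3 - 347/3) - 828) + 271219 = (-109 - 828) + 271219 = -937 + 271219 = 270282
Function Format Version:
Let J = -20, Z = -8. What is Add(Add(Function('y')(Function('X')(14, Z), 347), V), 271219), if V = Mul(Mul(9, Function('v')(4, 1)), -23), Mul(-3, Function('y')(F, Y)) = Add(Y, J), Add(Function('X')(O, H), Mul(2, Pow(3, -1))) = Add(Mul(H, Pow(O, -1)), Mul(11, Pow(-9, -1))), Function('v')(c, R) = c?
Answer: 270282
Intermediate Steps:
Function('X')(O, H) = Add(Rational(-17, 9), Mul(H, Pow(O, -1))) (Function('X')(O, H) = Add(Rational(-2, 3), Add(Mul(H, Pow(O, -1)), Mul(11, Pow(-9, -1)))) = Add(Rational(-2, 3), Add(Mul(H, Pow(O, -1)), Mul(11, Rational(-1, 9)))) = Add(Rational(-2, 3), Add(Mul(H, Pow(O, -1)), Rational(-11, 9))) = Add(Rational(-2, 3), Add(Rational(-11, 9), Mul(H, Pow(O, -1)))) = Add(Rational(-17, 9), Mul(H, Pow(O, -1))))
Function('y')(F, Y) = Add(Rational(20, 3), Mul(Rational(-1, 3), Y)) (Function('y')(F, Y) = Mul(Rational(-1, 3), Add(Y, -20)) = Mul(Rational(-1, 3), Add(-20, Y)) = Add(Rational(20, 3), Mul(Rational(-1, 3), Y)))
V = -828 (V = Mul(Mul(9, 4), -23) = Mul(36, -23) = -828)
Add(Add(Function('y')(Function('X')(14, Z), 347), V), 271219) = Add(Add(Add(Rational(20, 3), Mul(Rational(-1, 3), 347)), -828), 271219) = Add(Add(Add(Rational(20, 3), Rational(-347, 3)), -828), 271219) = Add(Add(-109, -828), 271219) = Add(-937, 271219) = 270282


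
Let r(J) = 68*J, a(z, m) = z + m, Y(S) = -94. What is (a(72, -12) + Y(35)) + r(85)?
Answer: 5746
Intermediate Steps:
a(z, m) = m + z
(a(72, -12) + Y(35)) + r(85) = ((-12 + 72) - 94) + 68*85 = (60 - 94) + 5780 = -34 + 5780 = 5746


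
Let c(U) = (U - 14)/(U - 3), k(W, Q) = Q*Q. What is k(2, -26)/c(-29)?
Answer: 21632/43 ≈ 503.07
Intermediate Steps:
k(W, Q) = Q²
c(U) = (-14 + U)/(-3 + U)
k(2, -26)/c(-29) = (-26)²/(((-14 - 29)/(-3 - 29))) = 676/((-43/(-32))) = 676/((-1/32*(-43))) = 676/(43/32) = 676*(32/43) = 21632/43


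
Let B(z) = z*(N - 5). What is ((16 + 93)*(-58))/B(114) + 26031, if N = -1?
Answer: 8905763/342 ≈ 26040.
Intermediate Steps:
B(z) = -6*z (B(z) = z*(-1 - 5) = z*(-6) = -6*z)
((16 + 93)*(-58))/B(114) + 26031 = ((16 + 93)*(-58))/((-6*114)) + 26031 = (109*(-58))/(-684) + 26031 = -6322*(-1/684) + 26031 = 3161/342 + 26031 = 8905763/342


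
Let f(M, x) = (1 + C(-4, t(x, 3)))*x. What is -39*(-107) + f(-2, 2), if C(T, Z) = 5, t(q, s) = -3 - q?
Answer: 4185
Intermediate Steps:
f(M, x) = 6*x (f(M, x) = (1 + 5)*x = 6*x)
-39*(-107) + f(-2, 2) = -39*(-107) + 6*2 = 4173 + 12 = 4185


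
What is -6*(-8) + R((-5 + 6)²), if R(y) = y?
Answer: 49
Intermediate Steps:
-6*(-8) + R((-5 + 6)²) = -6*(-8) + (-5 + 6)² = 48 + 1² = 48 + 1 = 49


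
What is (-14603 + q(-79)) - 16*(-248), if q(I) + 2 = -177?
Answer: -10814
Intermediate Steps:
q(I) = -179 (q(I) = -2 - 177 = -179)
(-14603 + q(-79)) - 16*(-248) = (-14603 - 179) - 16*(-248) = -14782 + 3968 = -10814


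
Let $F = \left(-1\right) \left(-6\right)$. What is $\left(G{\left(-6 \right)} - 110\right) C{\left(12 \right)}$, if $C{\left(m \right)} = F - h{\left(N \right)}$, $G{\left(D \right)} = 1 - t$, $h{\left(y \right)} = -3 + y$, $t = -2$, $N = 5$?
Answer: $-428$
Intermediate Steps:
$G{\left(D \right)} = 3$ ($G{\left(D \right)} = 1 - -2 = 1 + 2 = 3$)
$F = 6$
$C{\left(m \right)} = 4$ ($C{\left(m \right)} = 6 - \left(-3 + 5\right) = 6 - 2 = 4$)
$\left(G{\left(-6 \right)} - 110\right) C{\left(12 \right)} = \left(3 - 110\right) 4 = \left(-107\right) 4 = -428$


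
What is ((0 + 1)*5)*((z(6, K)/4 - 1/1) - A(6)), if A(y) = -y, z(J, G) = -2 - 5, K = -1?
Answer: 65/4 ≈ 16.250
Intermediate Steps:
z(J, G) = -7
((0 + 1)*5)*((z(6, K)/4 - 1/1) - A(6)) = ((0 + 1)*5)*((-7/4 - 1/1) - (-1)*6) = (1*5)*((-7*1/4 - 1*1) - 1*(-6)) = 5*((-7/4 - 1) + 6) = 5*(-11/4 + 6) = 5*(13/4) = 65/4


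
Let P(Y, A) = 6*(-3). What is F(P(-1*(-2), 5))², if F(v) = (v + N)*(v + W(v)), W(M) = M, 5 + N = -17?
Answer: 2073600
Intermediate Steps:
N = -22 (N = -5 - 17 = -22)
P(Y, A) = -18
F(v) = 2*v*(-22 + v) (F(v) = (v - 22)*(v + v) = (-22 + v)*(2*v) = 2*v*(-22 + v))
F(P(-1*(-2), 5))² = (2*(-18)*(-22 - 18))² = (2*(-18)*(-40))² = 1440² = 2073600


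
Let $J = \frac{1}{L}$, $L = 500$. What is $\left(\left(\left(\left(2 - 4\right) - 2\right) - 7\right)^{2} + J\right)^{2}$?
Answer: $\frac{3660371001}{250000} \approx 14641.0$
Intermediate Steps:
$J = \frac{1}{500} \approx 0.002$
$\left(\left(\left(\left(2 - 4\right) - 2\right) - 7\right)^{2} + J\right)^{2} = \left(\left(\left(\left(2 - 4\right) - 2\right) - 7\right)^{2} + \frac{1}{500}\right)^{2} = \left(\left(\left(-2 - 2\right) - 7\right)^{2} + \frac{1}{500}\right)^{2} = \left(\left(-4 - 7\right)^{2} + \frac{1}{500}\right)^{2} = \left(\left(-11\right)^{2} + \frac{1}{500}\right)^{2} = \left(121 + \frac{1}{500}\right)^{2} = \left(\frac{60501}{500}\right)^{2} = \frac{3660371001}{250000}$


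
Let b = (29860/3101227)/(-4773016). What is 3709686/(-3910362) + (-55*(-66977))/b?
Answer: -1776849092623224948252935/973028411 ≈ -1.8261e+15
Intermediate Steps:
b = -7465/3700551522658 (b = (29860*(1/3101227))*(-1/4773016) = (29860/3101227)*(-1/4773016) = -7465/3700551522658 ≈ -2.0173e-9)
3709686/(-3910362) + (-55*(-66977))/b = 3709686/(-3910362) + (-55*(-66977))/(-7465/3700551522658) = 3709686*(-1/3910362) + 3683735*(-3700551522658/7465) = -618281/651727 - 2726370232663713526/1493 = -1776849092623224948252935/973028411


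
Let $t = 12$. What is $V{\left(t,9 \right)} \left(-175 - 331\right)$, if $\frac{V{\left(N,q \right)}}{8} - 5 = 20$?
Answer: $-101200$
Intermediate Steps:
$V{\left(N,q \right)} = 200$ ($V{\left(N,q \right)} = 40 + 8 \cdot 20 = 40 + 160 = 200$)
$V{\left(t,9 \right)} \left(-175 - 331\right) = 200 \left(-175 - 331\right) = 200 \left(-506\right) = -101200$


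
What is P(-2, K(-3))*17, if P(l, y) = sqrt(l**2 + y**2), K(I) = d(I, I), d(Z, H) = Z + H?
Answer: 34*sqrt(10) ≈ 107.52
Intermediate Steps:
d(Z, H) = H + Z
K(I) = 2*I (K(I) = I + I = 2*I)
P(-2, K(-3))*17 = sqrt((-2)**2 + (2*(-3))**2)*17 = sqrt(4 + (-6)**2)*17 = sqrt(4 + 36)*17 = sqrt(40)*17 = (2*sqrt(10))*17 = 34*sqrt(10)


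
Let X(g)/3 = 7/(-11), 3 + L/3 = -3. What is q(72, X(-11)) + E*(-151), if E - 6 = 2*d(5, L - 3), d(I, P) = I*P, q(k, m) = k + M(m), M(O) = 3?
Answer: 30879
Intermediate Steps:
L = -18 (L = -9 + 3*(-3) = -9 - 9 = -18)
X(g) = -21/11 (X(g) = 3*(7/(-11)) = 3*(7*(-1/11)) = 3*(-7/11) = -21/11)
q(k, m) = 3 + k (q(k, m) = k + 3 = 3 + k)
E = -204 (E = 6 + 2*(5*(-18 - 3)) = 6 + 2*(5*(-21)) = 6 + 2*(-105) = 6 - 210 = -204)
q(72, X(-11)) + E*(-151) = (3 + 72) - 204*(-151) = 75 + 30804 = 30879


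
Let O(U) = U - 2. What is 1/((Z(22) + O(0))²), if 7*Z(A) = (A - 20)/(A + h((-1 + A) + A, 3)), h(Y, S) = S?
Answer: 30625/121104 ≈ 0.25288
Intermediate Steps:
O(U) = -2 + U
Z(A) = (-20 + A)/(7*(3 + A)) (Z(A) = ((A - 20)/(A + 3))/7 = ((-20 + A)/(3 + A))/7 = (-20 + A)/(7*(3 + A)))
1/((Z(22) + O(0))²) = 1/(((-20 + 22)/(7*(3 + 22)) + (-2 + 0))²) = 1/(((⅐)*2/25 - 2)²) = 1/(((⅐)*(1/25)*2 - 2)²) = 1/((2/175 - 2)²) = 1/((-348/175)²) = 1/(121104/30625) = 30625/121104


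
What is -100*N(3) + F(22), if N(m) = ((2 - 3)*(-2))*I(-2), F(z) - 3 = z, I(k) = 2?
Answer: -375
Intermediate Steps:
F(z) = 3 + z
N(m) = 4 (N(m) = ((2 - 3)*(-2))*2 = -1*(-2)*2 = 2*2 = 4)
-100*N(3) + F(22) = -100*4 + (3 + 22) = -400 + 25 = -375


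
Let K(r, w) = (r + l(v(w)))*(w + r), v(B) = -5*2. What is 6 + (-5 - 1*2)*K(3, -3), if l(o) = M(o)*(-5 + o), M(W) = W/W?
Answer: 6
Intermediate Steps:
M(W) = 1
v(B) = -10
l(o) = -5 + o (l(o) = 1*(-5 + o) = -5 + o)
K(r, w) = (-15 + r)*(r + w) (K(r, w) = (r + (-5 - 10))*(w + r) = (r - 15)*(r + w) = (-15 + r)*(r + w))
6 + (-5 - 1*2)*K(3, -3) = 6 + (-5 - 1*2)*(3² - 15*3 - 15*(-3) + 3*(-3)) = 6 + (-5 - 2)*(9 - 45 + 45 - 9) = 6 - 7*0 = 6 + 0 = 6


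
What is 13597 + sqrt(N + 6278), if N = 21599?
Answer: 13597 + sqrt(27877) ≈ 13764.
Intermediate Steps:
13597 + sqrt(N + 6278) = 13597 + sqrt(21599 + 6278) = 13597 + sqrt(27877)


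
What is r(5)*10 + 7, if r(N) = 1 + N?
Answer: 67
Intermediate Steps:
r(5)*10 + 7 = (1 + 5)*10 + 7 = 6*10 + 7 = 60 + 7 = 67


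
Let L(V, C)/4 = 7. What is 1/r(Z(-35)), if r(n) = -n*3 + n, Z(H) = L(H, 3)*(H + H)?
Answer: 1/3920 ≈ 0.00025510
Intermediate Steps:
L(V, C) = 28 (L(V, C) = 4*7 = 28)
Z(H) = 56*H (Z(H) = 28*(H + H) = 28*(2*H) = 56*H)
r(n) = -2*n (r(n) = -3*n + n = -2*n)
1/r(Z(-35)) = 1/(-112*(-35)) = 1/(-2*(-1960)) = 1/3920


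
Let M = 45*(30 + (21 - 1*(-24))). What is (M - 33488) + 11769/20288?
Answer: -610920775/20288 ≈ -30112.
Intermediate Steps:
M = 3375 (M = 45*(30 + (21 + 24)) = 45*(30 + 45) = 45*75 = 3375)
(M - 33488) + 11769/20288 = (3375 - 33488) + 11769/20288 = -30113 + 11769*(1/20288) = -30113 + 11769/20288 = -610920775/20288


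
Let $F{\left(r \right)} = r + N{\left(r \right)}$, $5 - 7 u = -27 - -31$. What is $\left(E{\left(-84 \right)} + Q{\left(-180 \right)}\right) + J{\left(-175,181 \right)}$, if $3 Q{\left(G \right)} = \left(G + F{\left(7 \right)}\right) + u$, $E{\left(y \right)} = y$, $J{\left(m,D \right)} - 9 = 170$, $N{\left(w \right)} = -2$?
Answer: $\frac{257}{7} \approx 36.714$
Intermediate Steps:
$J{\left(m,D \right)} = 179$ ($J{\left(m,D \right)} = 9 + 170 = 179$)
$u = \frac{1}{7}$ ($u = \frac{5}{7} - \frac{-27 - -31}{7} = \frac{5}{7} - \frac{-27 + 31}{7} = \frac{5}{7} - \frac{4}{7} = \frac{1}{7} \approx 0.14286$)
$F{\left(r \right)} = -2 + r$ ($F{\left(r \right)} = r - 2 = -2 + r$)
$Q{\left(G \right)} = \frac{12}{7} + \frac{G}{3}$ ($Q{\left(G \right)} = \frac{\left(G + \left(-2 + 7\right)\right) + \frac{1}{7}}{3} = \frac{\left(G + 5\right) + \frac{1}{7}}{3} = \frac{\left(5 + G\right) + \frac{1}{7}}{3} = \frac{\frac{36}{7} + G}{3} = \frac{12}{7} + \frac{G}{3}$)
$\left(E{\left(-84 \right)} + Q{\left(-180 \right)}\right) + J{\left(-175,181 \right)} = \left(-84 + \left(\frac{12}{7} + \frac{1}{3} \left(-180\right)\right)\right) + 179 = \left(-84 + \left(\frac{12}{7} - 60\right)\right) + 179 = \left(-84 - \frac{408}{7}\right) + 179 = - \frac{996}{7} + 179 = \frac{257}{7}$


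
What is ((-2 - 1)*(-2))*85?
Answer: 510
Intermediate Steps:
((-2 - 1)*(-2))*85 = -3*(-2)*85 = 6*85 = 510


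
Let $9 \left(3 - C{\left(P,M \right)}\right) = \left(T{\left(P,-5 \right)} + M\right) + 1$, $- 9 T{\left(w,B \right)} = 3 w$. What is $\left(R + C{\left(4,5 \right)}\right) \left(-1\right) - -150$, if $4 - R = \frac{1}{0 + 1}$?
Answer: $\frac{3902}{27} \approx 144.52$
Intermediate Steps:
$R = 3$ ($R = 4 - \frac{1}{0 + 1} = 4 - 1^{-1} = 4 - 1 = 3$)
$T{\left(w,B \right)} = - \frac{w}{3}$ ($T{\left(w,B \right)} = - \frac{3 w}{9} = - \frac{w}{3}$)
$C{\left(P,M \right)} = \frac{26}{9} - \frac{M}{9} + \frac{P}{27}$ ($C{\left(P,M \right)} = 3 - \frac{\left(- \frac{P}{3} + M\right) + 1}{9} = 3 - \frac{\left(M - \frac{P}{3}\right) + 1}{9} = 3 - \frac{1 + M - \frac{P}{3}}{9} = 3 - \left(\frac{1}{9} - \frac{P}{27} + \frac{M}{9}\right) = \frac{26}{9} - \frac{M}{9} + \frac{P}{27}$)
$\left(R + C{\left(4,5 \right)}\right) \left(-1\right) - -150 = \left(3 + \left(\frac{26}{9} - \frac{5}{9} + \frac{1}{27} \cdot 4\right)\right) \left(-1\right) - -150 = \left(3 + \left(\frac{26}{9} - \frac{5}{9} + \frac{4}{27}\right)\right) \left(-1\right) + 150 = \left(3 + \frac{67}{27}\right) \left(-1\right) + 150 = \frac{148}{27} \left(-1\right) + 150 = - \frac{148}{27} + 150 = \frac{3902}{27}$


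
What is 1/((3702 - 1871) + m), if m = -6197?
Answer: -1/4366 ≈ -0.00022904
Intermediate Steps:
1/((3702 - 1871) + m) = 1/((3702 - 1871) - 6197) = 1/(1831 - 6197) = 1/(-4366) = -1/4366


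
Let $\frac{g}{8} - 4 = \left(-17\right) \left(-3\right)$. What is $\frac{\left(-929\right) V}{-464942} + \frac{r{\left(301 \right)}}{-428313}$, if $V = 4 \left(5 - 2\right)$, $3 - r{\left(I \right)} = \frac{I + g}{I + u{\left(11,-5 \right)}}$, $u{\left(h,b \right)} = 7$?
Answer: $\frac{245093929901}{10222556079428} \approx 0.023976$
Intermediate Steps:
$g = 440$ ($g = 32 + 8 \left(\left(-17\right) \left(-3\right)\right) = 32 + 8 \cdot 51 = 32 + 408 = 440$)
$r{\left(I \right)} = 3 - \frac{440 + I}{7 + I}$ ($r{\left(I \right)} = 3 - \frac{I + 440}{I + 7} = 3 - \frac{440 + I}{7 + I}$)
$V = 12$ ($V = 4 \cdot 3 = 12$)
$\frac{\left(-929\right) V}{-464942} + \frac{r{\left(301 \right)}}{-428313} = \frac{\left(-929\right) 12}{-464942} + \frac{\frac{1}{7 + 301} \left(-419 + 2 \cdot 301\right)}{-428313} = \left(-11148\right) \left(- \frac{1}{464942}\right) + \frac{-419 + 602}{308} \left(- \frac{1}{428313}\right) = \frac{5574}{232471} + \frac{1}{308} \cdot 183 \left(- \frac{1}{428313}\right) = \frac{5574}{232471} + \frac{183}{308} \left(- \frac{1}{428313}\right) = \frac{5574}{232471} - \frac{61}{43973468} = \frac{245093929901}{10222556079428}$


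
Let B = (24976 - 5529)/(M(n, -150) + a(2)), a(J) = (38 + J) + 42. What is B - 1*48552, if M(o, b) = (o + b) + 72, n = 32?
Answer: -1728425/36 ≈ -48012.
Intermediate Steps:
M(o, b) = 72 + b + o (M(o, b) = (b + o) + 72 = 72 + b + o)
a(J) = 80 + J
B = 19447/36 (B = (24976 - 5529)/((72 - 150 + 32) + (80 + 2)) = 19447/(-46 + 82) = 19447/36 ≈ 540.19)
B - 1*48552 = 19447/36 - 1*48552 = 19447/36 - 48552 = -1728425/36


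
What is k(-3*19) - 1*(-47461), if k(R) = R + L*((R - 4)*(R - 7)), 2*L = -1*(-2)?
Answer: 51308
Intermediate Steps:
L = 1 (L = (-1*(-2))/2 = (1/2)*2 = 1)
k(R) = R + (-7 + R)*(-4 + R) (k(R) = R + 1*((R - 4)*(R - 7)) = R + 1*((-4 + R)*(-7 + R)) = R + 1*((-7 + R)*(-4 + R)) = R + (-7 + R)*(-4 + R))
k(-3*19) - 1*(-47461) = (28 + (-3*19)**2 - (-30)*19) - 1*(-47461) = (28 + (-57)**2 - 10*(-57)) + 47461 = (28 + 3249 + 570) + 47461 = 3847 + 47461 = 51308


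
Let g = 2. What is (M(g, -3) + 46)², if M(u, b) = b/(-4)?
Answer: 34969/16 ≈ 2185.6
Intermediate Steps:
M(u, b) = -b/4 (M(u, b) = b*(-¼) = -b/4)
(M(g, -3) + 46)² = (-¼*(-3) + 46)² = (¾ + 46)² = (187/4)² = 34969/16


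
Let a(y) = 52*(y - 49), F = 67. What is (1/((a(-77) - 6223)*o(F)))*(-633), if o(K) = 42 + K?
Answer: 633/1392475 ≈ 0.00045459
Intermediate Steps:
a(y) = -2548 + 52*y (a(y) = 52*(-49 + y) = -2548 + 52*y)
(1/((a(-77) - 6223)*o(F)))*(-633) = (1/(((-2548 + 52*(-77)) - 6223)*(42 + 67)))*(-633) = (1/((-2548 - 4004) - 6223*109))*(-633) = ((1/109)/(-6552 - 6223))*(-633) = ((1/109)/(-12775))*(-633) = -1/12775*1/109*(-633) = -1/1392475*(-633) = 633/1392475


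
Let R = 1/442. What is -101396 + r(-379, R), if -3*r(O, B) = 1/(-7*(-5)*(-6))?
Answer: -63879479/630 ≈ -1.0140e+5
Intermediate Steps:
R = 1/442 ≈ 0.0022624
r(O, B) = 1/630 (r(O, B) = -1/(3*(-7*(-5)*(-6))) = -1/(3*(35*(-6))) = -1/3/(-210) = -1/3*(-1/210) = 1/630)
-101396 + r(-379, R) = -101396 + 1/630 = -63879479/630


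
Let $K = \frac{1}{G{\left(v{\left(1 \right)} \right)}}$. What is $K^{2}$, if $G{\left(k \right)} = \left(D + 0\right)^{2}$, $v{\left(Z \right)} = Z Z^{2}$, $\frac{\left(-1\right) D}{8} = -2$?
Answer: $\frac{1}{65536} \approx 1.5259 \cdot 10^{-5}$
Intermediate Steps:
$D = 16$ ($D = \left(-8\right) \left(-2\right) = 16$)
$v{\left(Z \right)} = Z^{3}$
$G{\left(k \right)} = 256$ ($G{\left(k \right)} = \left(16 + 0\right)^{2} = 16^{2} = 256$)
$K = \frac{1}{256} \approx 0.0039063$
$K^{2} = \left(\frac{1}{256}\right)^{2} = \frac{1}{65536}$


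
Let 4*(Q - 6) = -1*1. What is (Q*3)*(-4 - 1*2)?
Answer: -207/2 ≈ -103.50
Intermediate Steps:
Q = 23/4 (Q = 6 + (-1*1)/4 = 6 + (1/4)*(-1) = 6 - 1/4 = 23/4 ≈ 5.7500)
(Q*3)*(-4 - 1*2) = ((23/4)*3)*(-4 - 1*2) = 69*(-4 - 2)/4 = (69/4)*(-6) = -207/2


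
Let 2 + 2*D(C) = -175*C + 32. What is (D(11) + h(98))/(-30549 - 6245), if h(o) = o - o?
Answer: 1895/73588 ≈ 0.025751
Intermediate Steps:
h(o) = 0
D(C) = 15 - 175*C/2 (D(C) = -1 + (-175*C + 32)/2 = -1 + (32 - 175*C)/2 = -1 + (16 - 175*C/2) = 15 - 175*C/2)
(D(11) + h(98))/(-30549 - 6245) = ((15 - 175/2*11) + 0)/(-30549 - 6245) = ((15 - 1925/2) + 0)/(-36794) = (-1895/2 + 0)*(-1/36794) = -1895/2*(-1/36794) = 1895/73588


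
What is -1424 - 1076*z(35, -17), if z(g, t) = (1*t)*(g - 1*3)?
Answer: 583920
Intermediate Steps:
z(g, t) = t*(-3 + g) (z(g, t) = t*(g - 3) = t*(-3 + g))
-1424 - 1076*z(35, -17) = -1424 - (-18292)*(-3 + 35) = -1424 - (-18292)*32 = -1424 - 1076*(-544) = -1424 + 585344 = 583920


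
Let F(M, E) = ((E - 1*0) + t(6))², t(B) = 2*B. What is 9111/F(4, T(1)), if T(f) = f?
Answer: 9111/169 ≈ 53.911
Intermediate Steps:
F(M, E) = (12 + E)² (F(M, E) = ((E - 1*0) + 2*6)² = ((E + 0) + 12)² = (E + 12)² = (12 + E)²)
9111/F(4, T(1)) = 9111/((12 + 1)²) = 9111/(13²) = 9111/169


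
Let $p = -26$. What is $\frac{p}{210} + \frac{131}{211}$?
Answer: $\frac{11012}{22155} \approx 0.49704$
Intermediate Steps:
$\frac{p}{210} + \frac{131}{211} = - \frac{26}{210} + \frac{131}{211} = \left(-26\right) \frac{1}{210} + 131 \cdot \frac{1}{211} = - \frac{13}{105} + \frac{131}{211} = \frac{11012}{22155}$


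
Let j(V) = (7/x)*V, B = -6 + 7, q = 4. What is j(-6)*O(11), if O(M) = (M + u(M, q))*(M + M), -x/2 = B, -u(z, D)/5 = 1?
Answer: 2772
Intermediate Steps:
u(z, D) = -5 (u(z, D) = -5*1 = -5)
B = 1
x = -2 (x = -2*1 = -2)
j(V) = -7*V/2 (j(V) = (7/(-2))*V = (7*(-½))*V = -7*V/2)
O(M) = 2*M*(-5 + M) (O(M) = (M - 5)*(M + M) = (-5 + M)*(2*M) = 2*M*(-5 + M))
j(-6)*O(11) = (-7/2*(-6))*(2*11*(-5 + 11)) = 21*(2*11*6) = 21*132 = 2772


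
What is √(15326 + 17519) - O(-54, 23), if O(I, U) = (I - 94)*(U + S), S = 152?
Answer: 25900 + √32845 ≈ 26081.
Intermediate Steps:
O(I, U) = (-94 + I)*(152 + U) (O(I, U) = (I - 94)*(U + 152) = (-94 + I)*(152 + U))
√(15326 + 17519) - O(-54, 23) = √(15326 + 17519) - (-14288 - 94*23 + 152*(-54) - 54*23) = √32845 - (-14288 - 2162 - 8208 - 1242) = √32845 - 1*(-25900) = √32845 + 25900 = 25900 + √32845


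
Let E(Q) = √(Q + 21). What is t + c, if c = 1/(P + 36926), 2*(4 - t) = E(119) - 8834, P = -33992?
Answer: 12971215/2934 - √35 ≈ 4415.1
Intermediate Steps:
E(Q) = √(21 + Q)
t = 4421 - √35 (t = 4 - (√(21 + 119) - 8834)/2 = 4 - (√140 - 8834)/2 = 4 - (2*√35 - 8834)/2 = 4 - (-8834 + 2*√35)/2 = 4 + (4417 - √35) = 4421 - √35 ≈ 4415.1)
c = 1/2934 (c = 1/(-33992 + 36926) = 1/2934 ≈ 0.00034083)
t + c = (4421 - √35) + 1/2934 = 12971215/2934 - √35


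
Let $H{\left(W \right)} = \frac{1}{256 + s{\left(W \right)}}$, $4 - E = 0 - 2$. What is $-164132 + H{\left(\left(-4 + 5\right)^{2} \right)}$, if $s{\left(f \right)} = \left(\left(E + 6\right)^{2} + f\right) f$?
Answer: $- \frac{65816931}{401} \approx -1.6413 \cdot 10^{5}$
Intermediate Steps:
$E = 6$ ($E = 4 - \left(0 - 2\right) = 4 - -2 = 4 + 2 = 6$)
$s{\left(f \right)} = f \left(144 + f\right)$ ($s{\left(f \right)} = \left(\left(6 + 6\right)^{2} + f\right) f = \left(12^{2} + f\right) f = \left(144 + f\right) f = f \left(144 + f\right)$)
$H{\left(W \right)} = \frac{1}{256 + W \left(144 + W\right)}$
$-164132 + H{\left(\left(-4 + 5\right)^{2} \right)} = -164132 + \frac{1}{256 + \left(-4 + 5\right)^{2} \left(144 + \left(-4 + 5\right)^{2}\right)} = -164132 + \frac{1}{256 + 1^{2} \left(144 + 1^{2}\right)} = -164132 + \frac{1}{256 + 1 \left(144 + 1\right)} = -164132 + \frac{1}{256 + 1 \cdot 145} = -164132 + \frac{1}{256 + 145} = -164132 + \frac{1}{401} = - \frac{65816931}{401}$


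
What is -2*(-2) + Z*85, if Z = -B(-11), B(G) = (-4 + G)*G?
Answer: -14021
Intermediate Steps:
B(G) = G*(-4 + G)
Z = -165 (Z = -(-11)*(-4 - 11) = -(-11)*(-15) = -1*165 = -165)
-2*(-2) + Z*85 = -2*(-2) - 165*85 = 4 - 14025 = -14021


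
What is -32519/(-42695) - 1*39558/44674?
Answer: -118087502/953678215 ≈ -0.12382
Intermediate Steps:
-32519/(-42695) - 1*39558/44674 = -32519*(-1/42695) - 39558*1/44674 = 32519/42695 - 19779/22337 = -118087502/953678215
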